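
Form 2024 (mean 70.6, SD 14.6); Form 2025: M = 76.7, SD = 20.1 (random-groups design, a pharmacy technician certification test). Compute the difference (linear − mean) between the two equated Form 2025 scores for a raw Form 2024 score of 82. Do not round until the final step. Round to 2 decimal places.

Mean-equated: 82 + (76.7 − 70.6) = 88.10
Linear-equated: (20.1/14.6)(82 − 70.6) + 76.7 = 92.395
Difference = 92.395 − 88.10 = 4.29

4.29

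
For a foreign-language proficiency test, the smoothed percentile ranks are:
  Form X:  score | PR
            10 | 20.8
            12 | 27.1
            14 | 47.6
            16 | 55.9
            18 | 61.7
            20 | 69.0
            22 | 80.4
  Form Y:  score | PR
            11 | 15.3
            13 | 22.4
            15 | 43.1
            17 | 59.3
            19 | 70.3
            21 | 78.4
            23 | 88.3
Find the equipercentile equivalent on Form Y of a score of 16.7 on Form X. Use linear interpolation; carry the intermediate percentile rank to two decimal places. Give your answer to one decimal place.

16.8

PR of 16.7 on Form X: 55.9 + (16.7 − 16)/(18 − 16) × (61.7 − 55.9) = 57.93
On Form Y, PR 57.93 falls between score 15 (PR 43.1) and 17 (PR 59.3).
Interpolate: 15 + (57.93 − 43.1)/(59.3 − 43.1) × (17 − 15) = 16.8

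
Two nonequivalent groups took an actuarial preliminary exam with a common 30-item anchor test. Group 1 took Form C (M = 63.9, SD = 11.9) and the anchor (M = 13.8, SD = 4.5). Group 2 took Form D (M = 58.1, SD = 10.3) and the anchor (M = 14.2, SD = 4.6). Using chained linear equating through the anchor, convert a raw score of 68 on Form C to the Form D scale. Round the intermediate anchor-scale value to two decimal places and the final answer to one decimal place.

Form C → anchor (Group 1): v = (4.5/11.9)(68 − 63.9) + 13.8 = 15.35
anchor → Form D (Group 2): y = (10.3/4.6)(15.35 − 14.2) + 58.1 = 60.7

60.7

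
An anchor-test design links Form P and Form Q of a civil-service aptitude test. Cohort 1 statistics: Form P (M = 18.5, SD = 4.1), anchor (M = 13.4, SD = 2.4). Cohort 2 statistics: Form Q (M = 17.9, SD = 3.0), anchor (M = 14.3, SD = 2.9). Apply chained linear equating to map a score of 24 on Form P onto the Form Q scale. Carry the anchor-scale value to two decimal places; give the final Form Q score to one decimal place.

20.3

Form P → anchor (Cohort 1): v = (2.4/4.1)(24 − 18.5) + 13.4 = 16.62
anchor → Form Q (Cohort 2): y = (3.0/2.9)(16.62 − 14.3) + 17.9 = 20.3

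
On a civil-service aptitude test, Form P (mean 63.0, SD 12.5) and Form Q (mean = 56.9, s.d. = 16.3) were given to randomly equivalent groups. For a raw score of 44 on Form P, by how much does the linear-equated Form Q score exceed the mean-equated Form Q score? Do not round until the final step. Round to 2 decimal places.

Mean-equated: 44 + (56.9 − 63.0) = 37.90
Linear-equated: (16.3/12.5)(44 − 63.0) + 56.9 = 32.124
Difference = 32.124 − 37.90 = -5.78

-5.78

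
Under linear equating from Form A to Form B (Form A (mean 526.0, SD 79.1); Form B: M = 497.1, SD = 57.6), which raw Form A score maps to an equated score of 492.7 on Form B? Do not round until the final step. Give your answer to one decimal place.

Invert y = (SD_Y/SD_X)(x − M_X) + M_Y:
x = (SD_X/SD_Y)(y − M_Y) + M_X = (79.1/57.6)(492.7 − 497.1) + 526.0
x = 1.373264 × -4.400 + 526.0 = 520.0

520.0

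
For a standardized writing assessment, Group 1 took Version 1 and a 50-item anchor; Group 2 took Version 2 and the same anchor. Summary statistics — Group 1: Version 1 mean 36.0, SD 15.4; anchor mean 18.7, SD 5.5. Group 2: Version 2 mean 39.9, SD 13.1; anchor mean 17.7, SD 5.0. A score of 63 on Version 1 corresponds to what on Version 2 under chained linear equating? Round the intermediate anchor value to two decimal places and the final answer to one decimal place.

Version 1 → anchor (Group 1): v = (5.5/15.4)(63 − 36.0) + 18.7 = 28.34
anchor → Version 2 (Group 2): y = (13.1/5.0)(28.34 − 17.7) + 39.9 = 67.8

67.8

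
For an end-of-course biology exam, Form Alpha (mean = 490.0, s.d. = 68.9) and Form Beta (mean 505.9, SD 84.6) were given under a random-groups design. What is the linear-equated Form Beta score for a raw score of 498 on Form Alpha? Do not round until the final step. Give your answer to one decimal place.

Linear equating: y = (SD_Y/SD_X)(x − M_X) + M_Y
y = (84.6/68.9)(498 − 490.0) + 505.9
y = 1.227866 × 8.0 + 505.9 = 9.8229 + 505.9 = 515.7

515.7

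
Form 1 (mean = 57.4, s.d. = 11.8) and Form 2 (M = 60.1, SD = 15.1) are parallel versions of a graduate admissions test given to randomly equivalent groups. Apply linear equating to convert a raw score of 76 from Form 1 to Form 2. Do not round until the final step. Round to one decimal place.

Linear equating: y = (SD_Y/SD_X)(x − M_X) + M_Y
y = (15.1/11.8)(76 − 57.4) + 60.1
y = 1.279661 × 18.6 + 60.1 = 23.8017 + 60.1 = 83.9

83.9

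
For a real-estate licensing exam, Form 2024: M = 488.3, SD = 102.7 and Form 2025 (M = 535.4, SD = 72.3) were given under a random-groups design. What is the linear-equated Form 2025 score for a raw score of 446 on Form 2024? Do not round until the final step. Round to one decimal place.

Linear equating: y = (SD_Y/SD_X)(x − M_X) + M_Y
y = (72.3/102.7)(446 − 488.3) + 535.4
y = 0.703992 × -42.3 + 535.4 = -29.7789 + 535.4 = 505.6

505.6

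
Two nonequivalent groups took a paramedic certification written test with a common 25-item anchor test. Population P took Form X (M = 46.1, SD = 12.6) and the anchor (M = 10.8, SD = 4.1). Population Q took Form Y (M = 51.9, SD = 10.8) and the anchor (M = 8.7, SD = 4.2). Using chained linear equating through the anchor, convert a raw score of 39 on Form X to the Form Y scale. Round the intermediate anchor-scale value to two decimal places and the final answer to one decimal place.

Form X → anchor (Population P): v = (4.1/12.6)(39 − 46.1) + 10.8 = 8.49
anchor → Form Y (Population Q): y = (10.8/4.2)(8.49 − 8.7) + 51.9 = 51.4

51.4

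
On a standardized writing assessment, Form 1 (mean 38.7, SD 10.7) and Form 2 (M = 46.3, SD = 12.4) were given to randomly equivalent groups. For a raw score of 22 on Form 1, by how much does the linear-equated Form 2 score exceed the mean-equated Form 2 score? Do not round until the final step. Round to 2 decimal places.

-2.65

Mean-equated: 22 + (46.3 − 38.7) = 29.60
Linear-equated: (12.4/10.7)(22 − 38.7) + 46.3 = 26.947
Difference = 26.947 − 29.60 = -2.65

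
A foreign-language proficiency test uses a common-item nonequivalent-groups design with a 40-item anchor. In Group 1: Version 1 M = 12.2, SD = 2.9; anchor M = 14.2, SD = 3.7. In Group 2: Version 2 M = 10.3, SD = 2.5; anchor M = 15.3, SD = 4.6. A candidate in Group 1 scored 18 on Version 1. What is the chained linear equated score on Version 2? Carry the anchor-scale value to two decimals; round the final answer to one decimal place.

13.7

Version 1 → anchor (Group 1): v = (3.7/2.9)(18 − 12.2) + 14.2 = 21.60
anchor → Version 2 (Group 2): y = (2.5/4.6)(21.60 − 15.3) + 10.3 = 13.7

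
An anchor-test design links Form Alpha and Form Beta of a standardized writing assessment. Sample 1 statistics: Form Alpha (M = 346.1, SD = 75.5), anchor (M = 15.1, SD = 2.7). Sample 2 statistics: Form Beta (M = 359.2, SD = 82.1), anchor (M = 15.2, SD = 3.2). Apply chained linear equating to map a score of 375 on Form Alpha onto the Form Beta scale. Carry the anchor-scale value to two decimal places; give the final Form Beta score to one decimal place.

383.1

Form Alpha → anchor (Sample 1): v = (2.7/75.5)(375 − 346.1) + 15.1 = 16.13
anchor → Form Beta (Sample 2): y = (82.1/3.2)(16.13 − 15.2) + 359.2 = 383.1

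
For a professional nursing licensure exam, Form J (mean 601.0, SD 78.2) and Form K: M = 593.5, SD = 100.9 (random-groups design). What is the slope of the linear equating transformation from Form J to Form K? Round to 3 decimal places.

A = SD_Y / SD_X = 100.9 / 78.2 = 1.290

1.290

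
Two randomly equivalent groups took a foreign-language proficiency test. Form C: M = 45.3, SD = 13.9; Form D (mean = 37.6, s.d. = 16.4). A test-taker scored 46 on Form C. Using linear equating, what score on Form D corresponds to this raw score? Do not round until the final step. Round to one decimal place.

38.4

Linear equating: y = (SD_Y/SD_X)(x − M_X) + M_Y
y = (16.4/13.9)(46 − 45.3) + 37.6
y = 1.179856 × 0.7 + 37.6 = 0.8259 + 37.6 = 38.4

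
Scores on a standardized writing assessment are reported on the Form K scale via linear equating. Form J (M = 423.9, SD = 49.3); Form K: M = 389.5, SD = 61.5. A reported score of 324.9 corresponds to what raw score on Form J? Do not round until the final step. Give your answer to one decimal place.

Invert y = (SD_Y/SD_X)(x − M_X) + M_Y:
x = (SD_X/SD_Y)(y − M_Y) + M_X = (49.3/61.5)(324.9 − 389.5) + 423.9
x = 0.801626 × -64.600 + 423.9 = 372.1

372.1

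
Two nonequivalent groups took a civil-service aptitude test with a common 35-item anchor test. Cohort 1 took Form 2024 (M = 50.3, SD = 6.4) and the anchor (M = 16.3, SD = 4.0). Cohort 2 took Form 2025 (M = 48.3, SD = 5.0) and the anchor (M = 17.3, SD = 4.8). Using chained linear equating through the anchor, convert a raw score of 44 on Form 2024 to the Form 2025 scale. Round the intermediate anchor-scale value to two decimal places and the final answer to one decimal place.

43.2

Form 2024 → anchor (Cohort 1): v = (4.0/6.4)(44 − 50.3) + 16.3 = 12.36
anchor → Form 2025 (Cohort 2): y = (5.0/4.8)(12.36 − 17.3) + 48.3 = 43.2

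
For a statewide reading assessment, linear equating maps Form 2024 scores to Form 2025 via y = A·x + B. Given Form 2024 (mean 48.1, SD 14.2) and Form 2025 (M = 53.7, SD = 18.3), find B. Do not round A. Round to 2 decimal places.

A = SD_Y / SD_X = 18.3 / 14.2 = 1.288732
B = M_Y − A·M_X = 53.7 − 1.288732 × 48.1 = -8.29

-8.29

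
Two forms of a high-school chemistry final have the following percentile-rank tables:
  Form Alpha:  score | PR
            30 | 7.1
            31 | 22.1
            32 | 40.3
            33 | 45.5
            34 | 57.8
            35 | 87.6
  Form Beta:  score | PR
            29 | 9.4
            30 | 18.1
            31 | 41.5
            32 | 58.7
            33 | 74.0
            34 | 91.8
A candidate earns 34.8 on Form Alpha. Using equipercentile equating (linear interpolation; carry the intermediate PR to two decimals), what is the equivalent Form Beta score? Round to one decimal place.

33.4

PR of 34.8 on Form Alpha: 57.8 + (34.8 − 34)/(35 − 34) × (87.6 − 57.8) = 81.64
On Form Beta, PR 81.64 falls between score 33 (PR 74.0) and 34 (PR 91.8).
Interpolate: 33 + (81.64 − 74.0)/(91.8 − 74.0) × (34 − 33) = 33.4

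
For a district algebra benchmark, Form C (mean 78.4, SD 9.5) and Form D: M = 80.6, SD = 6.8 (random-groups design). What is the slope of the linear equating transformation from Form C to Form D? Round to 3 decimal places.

A = SD_Y / SD_X = 6.8 / 9.5 = 0.716

0.716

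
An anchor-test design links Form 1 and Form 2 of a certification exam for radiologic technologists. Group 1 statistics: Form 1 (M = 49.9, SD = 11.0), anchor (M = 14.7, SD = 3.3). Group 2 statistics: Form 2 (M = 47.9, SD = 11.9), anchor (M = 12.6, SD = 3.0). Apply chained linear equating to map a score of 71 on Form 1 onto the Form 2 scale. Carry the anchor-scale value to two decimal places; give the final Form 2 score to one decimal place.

81.3

Form 1 → anchor (Group 1): v = (3.3/11.0)(71 − 49.9) + 14.7 = 21.03
anchor → Form 2 (Group 2): y = (11.9/3.0)(21.03 − 12.6) + 47.9 = 81.3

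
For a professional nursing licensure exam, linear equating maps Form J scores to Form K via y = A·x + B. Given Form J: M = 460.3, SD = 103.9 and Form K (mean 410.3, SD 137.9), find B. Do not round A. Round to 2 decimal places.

A = SD_Y / SD_X = 137.9 / 103.9 = 1.327238
B = M_Y − A·M_X = 410.3 − 1.327238 × 460.3 = -200.63

-200.63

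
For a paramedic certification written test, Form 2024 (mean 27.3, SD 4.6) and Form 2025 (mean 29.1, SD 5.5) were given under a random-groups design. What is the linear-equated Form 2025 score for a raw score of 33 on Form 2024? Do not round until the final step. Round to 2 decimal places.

35.92

Linear equating: y = (SD_Y/SD_X)(x − M_X) + M_Y
y = (5.5/4.6)(33 − 27.3) + 29.1
y = 1.195652 × 5.7 + 29.1 = 6.8152 + 29.1 = 35.92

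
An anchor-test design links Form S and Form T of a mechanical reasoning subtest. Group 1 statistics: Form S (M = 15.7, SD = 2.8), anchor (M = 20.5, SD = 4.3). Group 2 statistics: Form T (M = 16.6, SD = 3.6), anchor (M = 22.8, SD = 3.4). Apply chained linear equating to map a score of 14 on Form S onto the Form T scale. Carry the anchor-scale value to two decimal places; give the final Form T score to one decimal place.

11.4

Form S → anchor (Group 1): v = (4.3/2.8)(14 − 15.7) + 20.5 = 17.89
anchor → Form T (Group 2): y = (3.6/3.4)(17.89 − 22.8) + 16.6 = 11.4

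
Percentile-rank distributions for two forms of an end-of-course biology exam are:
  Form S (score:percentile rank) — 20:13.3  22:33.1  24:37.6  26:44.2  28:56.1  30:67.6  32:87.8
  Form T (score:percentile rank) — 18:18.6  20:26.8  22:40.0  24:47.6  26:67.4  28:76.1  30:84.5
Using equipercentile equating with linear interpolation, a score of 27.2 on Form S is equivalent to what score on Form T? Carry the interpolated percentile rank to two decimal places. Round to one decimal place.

24.4

PR of 27.2 on Form S: 44.2 + (27.2 − 26)/(28 − 26) × (56.1 − 44.2) = 51.34
On Form T, PR 51.34 falls between score 24 (PR 47.6) and 26 (PR 67.4).
Interpolate: 24 + (51.34 − 47.6)/(67.4 − 47.6) × (26 − 24) = 24.4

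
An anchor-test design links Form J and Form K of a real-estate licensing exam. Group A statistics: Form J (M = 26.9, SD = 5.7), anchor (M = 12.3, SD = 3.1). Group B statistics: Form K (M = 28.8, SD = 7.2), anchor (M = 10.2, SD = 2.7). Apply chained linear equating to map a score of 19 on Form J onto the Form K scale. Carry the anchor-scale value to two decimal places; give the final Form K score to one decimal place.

Form J → anchor (Group A): v = (3.1/5.7)(19 − 26.9) + 12.3 = 8.00
anchor → Form K (Group B): y = (7.2/2.7)(8.00 − 10.2) + 28.8 = 22.9

22.9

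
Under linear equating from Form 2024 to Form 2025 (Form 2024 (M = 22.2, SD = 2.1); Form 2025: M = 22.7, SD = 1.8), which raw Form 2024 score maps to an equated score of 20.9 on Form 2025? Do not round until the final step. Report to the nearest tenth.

Invert y = (SD_Y/SD_X)(x − M_X) + M_Y:
x = (SD_X/SD_Y)(y − M_Y) + M_X = (2.1/1.8)(20.9 − 22.7) + 22.2
x = 1.166667 × -1.800 + 22.2 = 20.1

20.1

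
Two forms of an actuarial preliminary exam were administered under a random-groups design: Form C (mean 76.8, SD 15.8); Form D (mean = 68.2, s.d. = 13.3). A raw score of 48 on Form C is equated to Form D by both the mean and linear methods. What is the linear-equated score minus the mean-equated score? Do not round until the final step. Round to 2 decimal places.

Mean-equated: 48 + (68.2 − 76.8) = 39.40
Linear-equated: (13.3/15.8)(48 − 76.8) + 68.2 = 43.957
Difference = 43.957 − 39.40 = 4.56

4.56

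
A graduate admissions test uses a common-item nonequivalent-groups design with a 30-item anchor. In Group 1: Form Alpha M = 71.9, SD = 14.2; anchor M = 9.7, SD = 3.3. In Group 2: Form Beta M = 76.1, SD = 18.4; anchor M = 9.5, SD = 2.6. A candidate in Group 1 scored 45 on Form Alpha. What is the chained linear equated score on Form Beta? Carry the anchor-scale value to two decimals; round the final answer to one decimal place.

33.3

Form Alpha → anchor (Group 1): v = (3.3/14.2)(45 − 71.9) + 9.7 = 3.45
anchor → Form Beta (Group 2): y = (18.4/2.6)(3.45 − 9.5) + 76.1 = 33.3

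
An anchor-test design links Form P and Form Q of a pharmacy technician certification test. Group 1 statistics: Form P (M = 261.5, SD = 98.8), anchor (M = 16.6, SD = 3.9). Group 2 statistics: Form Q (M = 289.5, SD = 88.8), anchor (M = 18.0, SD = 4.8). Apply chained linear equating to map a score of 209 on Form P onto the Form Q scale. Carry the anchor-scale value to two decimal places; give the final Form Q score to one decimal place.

225.3

Form P → anchor (Group 1): v = (3.9/98.8)(209 − 261.5) + 16.6 = 14.53
anchor → Form Q (Group 2): y = (88.8/4.8)(14.53 − 18.0) + 289.5 = 225.3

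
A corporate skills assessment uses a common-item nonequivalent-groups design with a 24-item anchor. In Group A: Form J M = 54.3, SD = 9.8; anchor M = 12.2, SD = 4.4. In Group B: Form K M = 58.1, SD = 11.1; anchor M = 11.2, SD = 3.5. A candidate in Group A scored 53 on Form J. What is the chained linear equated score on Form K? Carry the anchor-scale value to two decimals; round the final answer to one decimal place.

59.4

Form J → anchor (Group A): v = (4.4/9.8)(53 − 54.3) + 12.2 = 11.62
anchor → Form K (Group B): y = (11.1/3.5)(11.62 − 11.2) + 58.1 = 59.4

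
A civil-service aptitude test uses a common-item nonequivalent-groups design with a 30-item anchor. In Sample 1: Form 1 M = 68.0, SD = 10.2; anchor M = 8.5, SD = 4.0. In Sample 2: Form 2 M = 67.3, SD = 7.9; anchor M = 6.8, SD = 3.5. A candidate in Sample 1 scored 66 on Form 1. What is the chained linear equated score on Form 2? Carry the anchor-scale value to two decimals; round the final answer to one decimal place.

Form 1 → anchor (Sample 1): v = (4.0/10.2)(66 − 68.0) + 8.5 = 7.72
anchor → Form 2 (Sample 2): y = (7.9/3.5)(7.72 − 6.8) + 67.3 = 69.4

69.4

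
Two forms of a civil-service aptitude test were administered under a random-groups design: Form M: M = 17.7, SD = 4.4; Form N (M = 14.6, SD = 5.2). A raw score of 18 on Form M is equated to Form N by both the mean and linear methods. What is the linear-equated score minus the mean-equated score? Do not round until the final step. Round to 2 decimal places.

Mean-equated: 18 + (14.6 − 17.7) = 14.90
Linear-equated: (5.2/4.4)(18 − 17.7) + 14.6 = 14.955
Difference = 14.955 − 14.90 = 0.05

0.05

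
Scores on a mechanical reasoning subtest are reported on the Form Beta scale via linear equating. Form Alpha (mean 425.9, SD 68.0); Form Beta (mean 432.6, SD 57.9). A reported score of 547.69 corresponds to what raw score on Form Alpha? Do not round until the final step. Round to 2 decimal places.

Invert y = (SD_Y/SD_X)(x − M_X) + M_Y:
x = (SD_X/SD_Y)(y − M_Y) + M_X = (68.0/57.9)(547.69 − 432.6) + 425.9
x = 1.174439 × 115.090 + 425.9 = 561.07

561.07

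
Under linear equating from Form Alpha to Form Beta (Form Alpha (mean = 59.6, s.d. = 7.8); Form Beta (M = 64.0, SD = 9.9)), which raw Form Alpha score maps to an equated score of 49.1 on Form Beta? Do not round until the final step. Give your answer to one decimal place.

47.9

Invert y = (SD_Y/SD_X)(x − M_X) + M_Y:
x = (SD_X/SD_Y)(y − M_Y) + M_X = (7.8/9.9)(49.1 − 64.0) + 59.6
x = 0.787879 × -14.900 + 59.6 = 47.9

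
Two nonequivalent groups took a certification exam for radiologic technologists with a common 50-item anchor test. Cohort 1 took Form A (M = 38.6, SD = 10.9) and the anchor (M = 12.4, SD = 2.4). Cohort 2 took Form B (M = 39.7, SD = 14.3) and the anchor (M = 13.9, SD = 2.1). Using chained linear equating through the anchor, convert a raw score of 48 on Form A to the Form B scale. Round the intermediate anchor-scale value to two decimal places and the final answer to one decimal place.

43.6

Form A → anchor (Cohort 1): v = (2.4/10.9)(48 − 38.6) + 12.4 = 14.47
anchor → Form B (Cohort 2): y = (14.3/2.1)(14.47 − 13.9) + 39.7 = 43.6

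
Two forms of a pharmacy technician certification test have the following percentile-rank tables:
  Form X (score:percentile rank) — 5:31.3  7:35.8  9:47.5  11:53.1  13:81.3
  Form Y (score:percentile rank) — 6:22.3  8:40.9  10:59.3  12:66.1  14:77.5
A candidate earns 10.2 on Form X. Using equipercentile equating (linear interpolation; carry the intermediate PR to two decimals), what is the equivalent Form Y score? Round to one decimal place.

PR of 10.2 on Form X: 47.5 + (10.2 − 9)/(11 − 9) × (53.1 − 47.5) = 50.86
On Form Y, PR 50.86 falls between score 8 (PR 40.9) and 10 (PR 59.3).
Interpolate: 8 + (50.86 − 40.9)/(59.3 − 40.9) × (10 − 8) = 9.1

9.1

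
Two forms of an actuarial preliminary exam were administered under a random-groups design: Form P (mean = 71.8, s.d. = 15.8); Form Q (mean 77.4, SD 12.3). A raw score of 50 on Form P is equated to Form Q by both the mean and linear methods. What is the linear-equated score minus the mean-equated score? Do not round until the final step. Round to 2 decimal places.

Mean-equated: 50 + (77.4 − 71.8) = 55.60
Linear-equated: (12.3/15.8)(50 − 71.8) + 77.4 = 60.429
Difference = 60.429 − 55.60 = 4.83

4.83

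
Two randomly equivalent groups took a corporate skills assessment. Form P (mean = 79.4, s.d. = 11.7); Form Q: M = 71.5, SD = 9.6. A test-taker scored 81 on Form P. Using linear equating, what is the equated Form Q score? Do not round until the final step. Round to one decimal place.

72.8

Linear equating: y = (SD_Y/SD_X)(x − M_X) + M_Y
y = (9.6/11.7)(81 − 79.4) + 71.5
y = 0.820513 × 1.6 + 71.5 = 1.3128 + 71.5 = 72.8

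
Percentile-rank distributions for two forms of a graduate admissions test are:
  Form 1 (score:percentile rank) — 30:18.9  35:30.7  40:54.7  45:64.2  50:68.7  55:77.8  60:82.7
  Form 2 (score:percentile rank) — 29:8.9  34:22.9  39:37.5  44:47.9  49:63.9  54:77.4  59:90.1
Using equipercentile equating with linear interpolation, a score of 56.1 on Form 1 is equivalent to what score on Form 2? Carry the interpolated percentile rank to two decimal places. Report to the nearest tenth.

54.6

PR of 56.1 on Form 1: 77.8 + (56.1 − 55)/(60 − 55) × (82.7 − 77.8) = 78.88
On Form 2, PR 78.88 falls between score 54 (PR 77.4) and 59 (PR 90.1).
Interpolate: 54 + (78.88 − 77.4)/(90.1 − 77.4) × (59 − 54) = 54.6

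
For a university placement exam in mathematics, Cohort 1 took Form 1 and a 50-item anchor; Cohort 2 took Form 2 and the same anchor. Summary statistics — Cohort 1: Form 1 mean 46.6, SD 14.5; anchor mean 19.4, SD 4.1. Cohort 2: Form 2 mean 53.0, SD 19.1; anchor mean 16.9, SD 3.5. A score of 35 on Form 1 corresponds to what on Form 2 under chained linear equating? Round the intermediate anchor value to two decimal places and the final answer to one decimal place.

48.7

Form 1 → anchor (Cohort 1): v = (4.1/14.5)(35 − 46.6) + 19.4 = 16.12
anchor → Form 2 (Cohort 2): y = (19.1/3.5)(16.12 − 16.9) + 53.0 = 48.7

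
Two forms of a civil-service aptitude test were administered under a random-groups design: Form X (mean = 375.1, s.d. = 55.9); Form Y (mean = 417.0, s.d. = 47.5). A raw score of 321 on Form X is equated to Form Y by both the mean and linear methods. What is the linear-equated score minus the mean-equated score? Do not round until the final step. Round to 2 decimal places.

Mean-equated: 321 + (417.0 − 375.1) = 362.90
Linear-equated: (47.5/55.9)(321 − 375.1) + 417.0 = 371.030
Difference = 371.030 − 362.90 = 8.13

8.13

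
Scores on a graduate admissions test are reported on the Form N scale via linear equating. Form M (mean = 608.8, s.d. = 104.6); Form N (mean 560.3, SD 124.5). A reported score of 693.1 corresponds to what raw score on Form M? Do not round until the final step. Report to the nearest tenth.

Invert y = (SD_Y/SD_X)(x − M_X) + M_Y:
x = (SD_X/SD_Y)(y − M_Y) + M_X = (104.6/124.5)(693.1 − 560.3) + 608.8
x = 0.840161 × 132.800 + 608.8 = 720.4

720.4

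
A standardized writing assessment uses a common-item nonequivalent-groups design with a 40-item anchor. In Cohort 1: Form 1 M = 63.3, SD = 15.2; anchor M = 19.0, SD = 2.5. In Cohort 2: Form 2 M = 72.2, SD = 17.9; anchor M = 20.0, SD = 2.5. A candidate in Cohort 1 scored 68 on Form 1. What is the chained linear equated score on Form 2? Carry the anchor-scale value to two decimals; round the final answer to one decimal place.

Form 1 → anchor (Cohort 1): v = (2.5/15.2)(68 − 63.3) + 19.0 = 19.77
anchor → Form 2 (Cohort 2): y = (17.9/2.5)(19.77 − 20.0) + 72.2 = 70.6

70.6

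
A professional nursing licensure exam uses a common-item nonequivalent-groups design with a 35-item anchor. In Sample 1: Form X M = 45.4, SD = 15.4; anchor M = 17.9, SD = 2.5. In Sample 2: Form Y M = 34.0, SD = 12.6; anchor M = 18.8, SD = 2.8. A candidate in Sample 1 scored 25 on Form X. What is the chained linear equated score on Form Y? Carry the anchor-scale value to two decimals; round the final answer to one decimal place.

15.1

Form X → anchor (Sample 1): v = (2.5/15.4)(25 − 45.4) + 17.9 = 14.59
anchor → Form Y (Sample 2): y = (12.6/2.8)(14.59 − 18.8) + 34.0 = 15.1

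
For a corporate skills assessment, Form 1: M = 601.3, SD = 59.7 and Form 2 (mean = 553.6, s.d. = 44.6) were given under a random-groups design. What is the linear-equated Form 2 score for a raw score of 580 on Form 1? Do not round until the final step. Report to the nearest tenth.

Linear equating: y = (SD_Y/SD_X)(x − M_X) + M_Y
y = (44.6/59.7)(580 − 601.3) + 553.6
y = 0.747069 × -21.3 + 553.6 = -15.9126 + 553.6 = 537.7

537.7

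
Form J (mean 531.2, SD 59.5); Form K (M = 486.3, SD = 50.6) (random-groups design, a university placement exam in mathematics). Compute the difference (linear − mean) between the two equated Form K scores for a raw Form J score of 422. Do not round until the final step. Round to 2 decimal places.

Mean-equated: 422 + (486.3 − 531.2) = 377.10
Linear-equated: (50.6/59.5)(422 − 531.2) + 486.3 = 393.434
Difference = 393.434 − 377.10 = 16.33

16.33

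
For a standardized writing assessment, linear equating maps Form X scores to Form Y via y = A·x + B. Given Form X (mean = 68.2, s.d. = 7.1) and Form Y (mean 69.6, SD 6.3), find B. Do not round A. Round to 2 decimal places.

9.08

A = SD_Y / SD_X = 6.3 / 7.1 = 0.887324
B = M_Y − A·M_X = 69.6 − 0.887324 × 68.2 = 9.08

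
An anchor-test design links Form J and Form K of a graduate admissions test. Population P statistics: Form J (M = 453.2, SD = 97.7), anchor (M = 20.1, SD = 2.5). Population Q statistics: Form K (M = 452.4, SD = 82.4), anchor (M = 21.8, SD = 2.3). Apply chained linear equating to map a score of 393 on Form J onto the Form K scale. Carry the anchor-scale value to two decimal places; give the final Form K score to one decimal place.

336.3

Form J → anchor (Population P): v = (2.5/97.7)(393 − 453.2) + 20.1 = 18.56
anchor → Form K (Population Q): y = (82.4/2.3)(18.56 − 21.8) + 452.4 = 336.3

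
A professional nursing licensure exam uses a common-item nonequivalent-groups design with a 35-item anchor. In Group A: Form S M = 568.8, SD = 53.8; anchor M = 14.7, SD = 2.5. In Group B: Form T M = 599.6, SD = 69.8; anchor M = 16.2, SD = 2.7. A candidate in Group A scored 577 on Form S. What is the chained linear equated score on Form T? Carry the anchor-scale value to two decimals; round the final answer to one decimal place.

570.6

Form S → anchor (Group A): v = (2.5/53.8)(577 − 568.8) + 14.7 = 15.08
anchor → Form T (Group B): y = (69.8/2.7)(15.08 − 16.2) + 599.6 = 570.6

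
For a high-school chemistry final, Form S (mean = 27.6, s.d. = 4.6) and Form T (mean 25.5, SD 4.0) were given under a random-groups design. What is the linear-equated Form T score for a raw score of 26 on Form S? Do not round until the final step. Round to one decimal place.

Linear equating: y = (SD_Y/SD_X)(x − M_X) + M_Y
y = (4.0/4.6)(26 − 27.6) + 25.5
y = 0.869565 × -1.6 + 25.5 = -1.3913 + 25.5 = 24.1

24.1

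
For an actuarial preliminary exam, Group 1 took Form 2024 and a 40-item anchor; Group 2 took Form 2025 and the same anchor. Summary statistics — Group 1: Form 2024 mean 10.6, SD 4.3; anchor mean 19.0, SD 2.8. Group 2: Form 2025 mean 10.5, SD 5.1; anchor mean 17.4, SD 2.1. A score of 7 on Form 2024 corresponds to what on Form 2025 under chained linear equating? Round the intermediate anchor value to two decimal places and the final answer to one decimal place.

8.7

Form 2024 → anchor (Group 1): v = (2.8/4.3)(7 − 10.6) + 19.0 = 16.66
anchor → Form 2025 (Group 2): y = (5.1/2.1)(16.66 − 17.4) + 10.5 = 8.7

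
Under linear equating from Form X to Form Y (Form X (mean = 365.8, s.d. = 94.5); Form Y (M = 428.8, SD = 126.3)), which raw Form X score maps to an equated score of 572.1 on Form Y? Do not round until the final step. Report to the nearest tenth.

Invert y = (SD_Y/SD_X)(x − M_X) + M_Y:
x = (SD_X/SD_Y)(y − M_Y) + M_X = (94.5/126.3)(572.1 − 428.8) + 365.8
x = 0.748219 × 143.300 + 365.8 = 473.0

473.0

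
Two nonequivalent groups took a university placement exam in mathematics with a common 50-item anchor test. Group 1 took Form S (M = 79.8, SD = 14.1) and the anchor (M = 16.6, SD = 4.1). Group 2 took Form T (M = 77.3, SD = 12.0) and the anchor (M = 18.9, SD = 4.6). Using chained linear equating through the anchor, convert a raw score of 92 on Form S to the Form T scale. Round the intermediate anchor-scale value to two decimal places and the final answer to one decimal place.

80.6

Form S → anchor (Group 1): v = (4.1/14.1)(92 − 79.8) + 16.6 = 20.15
anchor → Form T (Group 2): y = (12.0/4.6)(20.15 − 18.9) + 77.3 = 80.6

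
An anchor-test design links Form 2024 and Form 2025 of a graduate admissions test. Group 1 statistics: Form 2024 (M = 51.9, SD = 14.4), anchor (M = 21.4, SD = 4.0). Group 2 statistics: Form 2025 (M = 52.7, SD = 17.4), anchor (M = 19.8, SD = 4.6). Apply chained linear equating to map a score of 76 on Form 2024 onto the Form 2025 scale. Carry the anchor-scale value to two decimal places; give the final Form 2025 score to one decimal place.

Form 2024 → anchor (Group 1): v = (4.0/14.4)(76 − 51.9) + 21.4 = 28.09
anchor → Form 2025 (Group 2): y = (17.4/4.6)(28.09 − 19.8) + 52.7 = 84.1

84.1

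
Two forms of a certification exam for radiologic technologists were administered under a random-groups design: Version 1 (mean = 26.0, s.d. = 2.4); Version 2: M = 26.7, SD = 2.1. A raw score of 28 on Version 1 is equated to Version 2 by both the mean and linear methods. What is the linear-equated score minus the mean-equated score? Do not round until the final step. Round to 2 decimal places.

Mean-equated: 28 + (26.7 − 26.0) = 28.70
Linear-equated: (2.1/2.4)(28 − 26.0) + 26.7 = 28.450
Difference = 28.450 − 28.70 = -0.25

-0.25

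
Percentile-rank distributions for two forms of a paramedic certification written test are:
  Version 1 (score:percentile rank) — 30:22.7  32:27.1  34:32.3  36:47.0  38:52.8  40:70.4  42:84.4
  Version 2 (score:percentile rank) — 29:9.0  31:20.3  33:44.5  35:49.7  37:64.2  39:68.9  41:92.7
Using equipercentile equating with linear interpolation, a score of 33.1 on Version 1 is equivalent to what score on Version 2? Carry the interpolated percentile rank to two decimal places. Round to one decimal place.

PR of 33.1 on Version 1: 27.1 + (33.1 − 32)/(34 − 32) × (32.3 − 27.1) = 29.96
On Version 2, PR 29.96 falls between score 31 (PR 20.3) and 33 (PR 44.5).
Interpolate: 31 + (29.96 − 20.3)/(44.5 − 20.3) × (33 − 31) = 31.8

31.8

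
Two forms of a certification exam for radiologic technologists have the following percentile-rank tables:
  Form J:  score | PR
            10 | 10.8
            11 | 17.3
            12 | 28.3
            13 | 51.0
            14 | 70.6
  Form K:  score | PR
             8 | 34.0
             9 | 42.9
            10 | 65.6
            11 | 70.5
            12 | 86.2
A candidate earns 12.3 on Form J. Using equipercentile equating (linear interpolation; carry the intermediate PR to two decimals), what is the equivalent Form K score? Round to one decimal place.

8.1

PR of 12.3 on Form J: 28.3 + (12.3 − 12)/(13 − 12) × (51.0 − 28.3) = 35.11
On Form K, PR 35.11 falls between score 8 (PR 34.0) and 9 (PR 42.9).
Interpolate: 8 + (35.11 − 34.0)/(42.9 − 34.0) × (9 − 8) = 8.1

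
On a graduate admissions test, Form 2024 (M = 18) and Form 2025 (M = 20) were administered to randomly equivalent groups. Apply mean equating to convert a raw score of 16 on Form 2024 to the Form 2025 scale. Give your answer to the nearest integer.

Mean equating: y = x + (M_Y − M_X) = 16 + (20 − 18) = 18

18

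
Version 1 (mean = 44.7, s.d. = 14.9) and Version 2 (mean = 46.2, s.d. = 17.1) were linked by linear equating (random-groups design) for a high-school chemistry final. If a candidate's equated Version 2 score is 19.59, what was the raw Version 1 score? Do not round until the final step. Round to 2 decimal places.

21.51

Invert y = (SD_Y/SD_X)(x − M_X) + M_Y:
x = (SD_X/SD_Y)(y − M_Y) + M_X = (14.9/17.1)(19.59 − 46.2) + 44.7
x = 0.871345 × -26.610 + 44.7 = 21.51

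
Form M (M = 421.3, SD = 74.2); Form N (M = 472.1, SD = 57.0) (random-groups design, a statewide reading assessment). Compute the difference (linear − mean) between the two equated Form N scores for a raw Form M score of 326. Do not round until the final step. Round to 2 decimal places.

22.09

Mean-equated: 326 + (472.1 − 421.3) = 376.80
Linear-equated: (57.0/74.2)(326 − 421.3) + 472.1 = 398.891
Difference = 398.891 − 376.80 = 22.09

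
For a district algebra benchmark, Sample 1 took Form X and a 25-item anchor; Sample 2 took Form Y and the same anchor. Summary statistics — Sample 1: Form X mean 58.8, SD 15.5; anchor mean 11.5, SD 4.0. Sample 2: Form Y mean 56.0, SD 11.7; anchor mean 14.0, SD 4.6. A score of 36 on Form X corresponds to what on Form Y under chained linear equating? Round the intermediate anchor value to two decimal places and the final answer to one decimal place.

Form X → anchor (Sample 1): v = (4.0/15.5)(36 − 58.8) + 11.5 = 5.62
anchor → Form Y (Sample 2): y = (11.7/4.6)(5.62 − 14.0) + 56.0 = 34.7

34.7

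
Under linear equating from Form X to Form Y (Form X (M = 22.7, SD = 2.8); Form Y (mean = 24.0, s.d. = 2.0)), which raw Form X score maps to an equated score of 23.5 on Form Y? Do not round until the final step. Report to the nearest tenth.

22.0

Invert y = (SD_Y/SD_X)(x − M_X) + M_Y:
x = (SD_X/SD_Y)(y − M_Y) + M_X = (2.8/2.0)(23.5 − 24.0) + 22.7
x = 1.400000 × -0.500 + 22.7 = 22.0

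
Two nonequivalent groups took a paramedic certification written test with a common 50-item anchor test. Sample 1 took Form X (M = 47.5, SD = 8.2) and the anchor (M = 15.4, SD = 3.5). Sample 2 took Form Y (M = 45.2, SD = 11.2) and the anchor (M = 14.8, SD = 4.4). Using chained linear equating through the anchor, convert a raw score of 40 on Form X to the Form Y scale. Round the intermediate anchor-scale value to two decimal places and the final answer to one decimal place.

Form X → anchor (Sample 1): v = (3.5/8.2)(40 − 47.5) + 15.4 = 12.20
anchor → Form Y (Sample 2): y = (11.2/4.4)(12.20 − 14.8) + 45.2 = 38.6

38.6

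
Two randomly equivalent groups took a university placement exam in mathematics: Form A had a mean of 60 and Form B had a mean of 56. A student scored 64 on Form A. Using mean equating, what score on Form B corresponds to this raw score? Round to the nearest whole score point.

60

Mean equating: y = x + (M_Y − M_X) = 64 + (56 − 60) = 60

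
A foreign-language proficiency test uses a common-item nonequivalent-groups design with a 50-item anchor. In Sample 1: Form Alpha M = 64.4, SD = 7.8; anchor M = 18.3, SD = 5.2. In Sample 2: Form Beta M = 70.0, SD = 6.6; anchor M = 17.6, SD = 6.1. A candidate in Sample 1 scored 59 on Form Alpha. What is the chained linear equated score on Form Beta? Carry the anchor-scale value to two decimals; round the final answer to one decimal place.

Form Alpha → anchor (Sample 1): v = (5.2/7.8)(59 − 64.4) + 18.3 = 14.70
anchor → Form Beta (Sample 2): y = (6.6/6.1)(14.70 − 17.6) + 70.0 = 66.9

66.9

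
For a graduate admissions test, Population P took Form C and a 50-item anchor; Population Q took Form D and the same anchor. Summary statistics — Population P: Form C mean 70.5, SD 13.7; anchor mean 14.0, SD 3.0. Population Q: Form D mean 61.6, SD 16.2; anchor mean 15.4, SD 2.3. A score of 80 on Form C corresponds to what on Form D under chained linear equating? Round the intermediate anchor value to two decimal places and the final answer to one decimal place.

66.4

Form C → anchor (Population P): v = (3.0/13.7)(80 − 70.5) + 14.0 = 16.08
anchor → Form D (Population Q): y = (16.2/2.3)(16.08 − 15.4) + 61.6 = 66.4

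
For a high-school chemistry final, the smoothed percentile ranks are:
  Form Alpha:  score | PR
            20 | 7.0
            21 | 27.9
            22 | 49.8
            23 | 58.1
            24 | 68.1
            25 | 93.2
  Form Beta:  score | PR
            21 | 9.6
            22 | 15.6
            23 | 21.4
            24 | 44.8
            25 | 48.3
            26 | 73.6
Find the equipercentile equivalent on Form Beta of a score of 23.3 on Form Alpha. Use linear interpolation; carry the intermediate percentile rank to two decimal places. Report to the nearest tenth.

PR of 23.3 on Form Alpha: 58.1 + (23.3 − 23)/(24 − 23) × (68.1 − 58.1) = 61.10
On Form Beta, PR 61.10 falls between score 25 (PR 48.3) and 26 (PR 73.6).
Interpolate: 25 + (61.10 − 48.3)/(73.6 − 48.3) × (26 − 25) = 25.5

25.5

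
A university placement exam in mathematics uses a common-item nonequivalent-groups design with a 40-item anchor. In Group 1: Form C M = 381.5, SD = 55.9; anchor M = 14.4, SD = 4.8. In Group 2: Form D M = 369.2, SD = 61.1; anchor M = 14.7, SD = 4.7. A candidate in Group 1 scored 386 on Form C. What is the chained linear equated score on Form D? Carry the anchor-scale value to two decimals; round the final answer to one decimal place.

Form C → anchor (Group 1): v = (4.8/55.9)(386 − 381.5) + 14.4 = 14.79
anchor → Form D (Group 2): y = (61.1/4.7)(14.79 − 14.7) + 369.2 = 370.4

370.4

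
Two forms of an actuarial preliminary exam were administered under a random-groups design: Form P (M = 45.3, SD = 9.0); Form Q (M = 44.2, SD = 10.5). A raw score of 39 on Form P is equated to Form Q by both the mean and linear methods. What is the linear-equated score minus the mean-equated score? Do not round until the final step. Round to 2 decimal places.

Mean-equated: 39 + (44.2 − 45.3) = 37.90
Linear-equated: (10.5/9.0)(39 − 45.3) + 44.2 = 36.850
Difference = 36.850 − 37.90 = -1.05

-1.05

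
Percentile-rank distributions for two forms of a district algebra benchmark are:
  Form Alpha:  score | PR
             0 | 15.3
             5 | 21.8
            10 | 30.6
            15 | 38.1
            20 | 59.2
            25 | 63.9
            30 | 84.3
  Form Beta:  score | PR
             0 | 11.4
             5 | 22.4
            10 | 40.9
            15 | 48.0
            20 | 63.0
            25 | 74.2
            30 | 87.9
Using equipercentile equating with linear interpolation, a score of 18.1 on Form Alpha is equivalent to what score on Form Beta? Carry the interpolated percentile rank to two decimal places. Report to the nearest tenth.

PR of 18.1 on Form Alpha: 38.1 + (18.1 − 15)/(20 − 15) × (59.2 − 38.1) = 51.18
On Form Beta, PR 51.18 falls between score 15 (PR 48.0) and 20 (PR 63.0).
Interpolate: 15 + (51.18 − 48.0)/(63.0 − 48.0) × (20 − 15) = 16.1

16.1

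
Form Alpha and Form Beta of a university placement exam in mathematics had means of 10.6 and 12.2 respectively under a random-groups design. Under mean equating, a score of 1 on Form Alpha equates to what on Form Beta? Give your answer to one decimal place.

Mean equating: y = x + (M_Y − M_X) = 1 + (12.2 − 10.6) = 2.6

2.6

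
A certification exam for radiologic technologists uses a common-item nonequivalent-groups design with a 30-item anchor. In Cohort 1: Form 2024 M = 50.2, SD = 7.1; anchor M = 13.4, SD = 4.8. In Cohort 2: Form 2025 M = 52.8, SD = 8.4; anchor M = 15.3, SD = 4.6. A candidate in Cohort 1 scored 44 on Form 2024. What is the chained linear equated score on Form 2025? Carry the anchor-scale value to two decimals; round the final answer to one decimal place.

Form 2024 → anchor (Cohort 1): v = (4.8/7.1)(44 − 50.2) + 13.4 = 9.21
anchor → Form 2025 (Cohort 2): y = (8.4/4.6)(9.21 − 15.3) + 52.8 = 41.7

41.7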